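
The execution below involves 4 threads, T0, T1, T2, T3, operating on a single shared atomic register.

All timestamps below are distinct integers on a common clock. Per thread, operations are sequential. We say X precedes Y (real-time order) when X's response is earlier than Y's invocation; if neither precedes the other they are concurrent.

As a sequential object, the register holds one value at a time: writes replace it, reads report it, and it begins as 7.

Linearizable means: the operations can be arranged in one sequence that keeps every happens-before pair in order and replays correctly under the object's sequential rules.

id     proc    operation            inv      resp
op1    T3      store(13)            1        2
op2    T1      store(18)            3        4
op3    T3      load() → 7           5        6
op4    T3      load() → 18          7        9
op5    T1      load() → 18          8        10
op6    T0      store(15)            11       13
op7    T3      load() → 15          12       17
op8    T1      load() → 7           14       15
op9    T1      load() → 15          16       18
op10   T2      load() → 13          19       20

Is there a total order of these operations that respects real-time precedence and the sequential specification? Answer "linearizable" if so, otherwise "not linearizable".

the violation lands at event 6, op3's response at time 6: events 1..5 linearize, events 1..6 do not
the sole real-time-consistent order of 3 completed operations fails the atomic register replay
take op1, op2, op3: step 3 already fails, because op3 load() → 7 cannot occur there

not linearizable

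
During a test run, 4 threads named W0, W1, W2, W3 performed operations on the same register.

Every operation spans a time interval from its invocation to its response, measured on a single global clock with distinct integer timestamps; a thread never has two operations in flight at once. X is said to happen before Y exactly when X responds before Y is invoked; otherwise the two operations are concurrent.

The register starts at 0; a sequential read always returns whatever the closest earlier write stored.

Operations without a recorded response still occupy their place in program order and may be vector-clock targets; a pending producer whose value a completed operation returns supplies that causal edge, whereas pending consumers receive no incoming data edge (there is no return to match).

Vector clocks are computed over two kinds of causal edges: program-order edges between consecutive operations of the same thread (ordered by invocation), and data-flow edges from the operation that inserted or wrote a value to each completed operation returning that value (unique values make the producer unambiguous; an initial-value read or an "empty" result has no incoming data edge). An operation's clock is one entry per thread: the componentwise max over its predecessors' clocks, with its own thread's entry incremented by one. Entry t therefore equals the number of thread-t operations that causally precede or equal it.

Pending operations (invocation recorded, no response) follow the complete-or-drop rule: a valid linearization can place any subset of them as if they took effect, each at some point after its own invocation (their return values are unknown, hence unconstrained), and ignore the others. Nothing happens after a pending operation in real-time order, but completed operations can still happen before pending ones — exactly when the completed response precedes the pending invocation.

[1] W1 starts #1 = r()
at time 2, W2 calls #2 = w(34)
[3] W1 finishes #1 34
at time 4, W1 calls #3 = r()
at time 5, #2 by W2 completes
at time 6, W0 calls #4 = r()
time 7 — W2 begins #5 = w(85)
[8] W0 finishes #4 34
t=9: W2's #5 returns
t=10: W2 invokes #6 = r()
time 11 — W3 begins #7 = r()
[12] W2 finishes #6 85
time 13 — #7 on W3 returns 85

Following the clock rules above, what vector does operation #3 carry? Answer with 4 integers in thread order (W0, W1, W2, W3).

(0, 2, 1, 0)

#2 (invocation 2): nothing precedes it; W2's component alone gives (0, 0, 1, 0)
VC(#5, invoked at 7): max of VC(#2)=(0, 0, 1, 0), then +1 on thread W2 → (0, 0, 2, 0)
VC(#1, invoked at 1): max of VC(#2)=(0, 0, 1, 0), then +1 on thread W1 → (0, 1, 1, 0)
VC(#4, invoked at 6): max of VC(#2)=(0, 0, 1, 0), then +1 on thread W0 → (1, 0, 1, 0)
VC(#7, invoked at 11): max of VC(#5)=(0, 0, 2, 0), then +1 on thread W3 → (0, 0, 2, 1)
VC(#6, invoked at 10): max of VC(#5)=(0, 0, 2, 0), then +1 on thread W2 → (0, 0, 3, 0)
VC(#3, invoked at 4): max of VC(#1)=(0, 1, 1, 0), then +1 on thread W1 → (0, 2, 1, 0)
target: VC(#3) = (0, 2, 1, 0)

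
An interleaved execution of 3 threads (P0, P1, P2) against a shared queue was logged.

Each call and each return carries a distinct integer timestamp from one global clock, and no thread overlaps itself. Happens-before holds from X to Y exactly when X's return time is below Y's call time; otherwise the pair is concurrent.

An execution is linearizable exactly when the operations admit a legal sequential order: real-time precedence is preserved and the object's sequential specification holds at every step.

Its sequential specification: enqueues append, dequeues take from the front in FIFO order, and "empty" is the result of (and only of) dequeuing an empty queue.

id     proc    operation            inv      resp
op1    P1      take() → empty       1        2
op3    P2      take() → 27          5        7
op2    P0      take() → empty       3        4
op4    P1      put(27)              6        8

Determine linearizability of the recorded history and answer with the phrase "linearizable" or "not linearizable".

witness order: op1, op2, op4, op3
1. op1 take() → empty, leaving queue <>
2. op2 take() → empty, leaving queue <>
3. op4 put(27), leaving queue <27>
4. op3 take() → 27, leaving queue <>

linearizable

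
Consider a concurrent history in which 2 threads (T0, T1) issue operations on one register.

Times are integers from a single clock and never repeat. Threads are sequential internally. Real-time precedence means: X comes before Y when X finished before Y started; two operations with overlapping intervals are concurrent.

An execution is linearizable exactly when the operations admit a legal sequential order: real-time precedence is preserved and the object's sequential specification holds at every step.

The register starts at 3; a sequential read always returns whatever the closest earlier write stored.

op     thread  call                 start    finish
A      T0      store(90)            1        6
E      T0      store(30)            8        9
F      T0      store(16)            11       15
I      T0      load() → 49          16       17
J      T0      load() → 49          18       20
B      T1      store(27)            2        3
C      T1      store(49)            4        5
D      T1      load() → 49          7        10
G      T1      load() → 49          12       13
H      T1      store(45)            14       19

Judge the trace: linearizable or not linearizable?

not linearizable

already the first 13 events (up to G's response at time 13) admit no linearization; the first 12 still do
6 orders of the 6 completed register ops respect real time; none is legal
every completion of the 1 pending operation (F) was checked; none linearizes
one such order, A, B, C, D, E, G (pending dropped), breaks at step 6 where G load() → 49 is illegal
one such order, A, B, C, E, D, G (pending dropped), breaks at step 5 where D load() → 49 is illegal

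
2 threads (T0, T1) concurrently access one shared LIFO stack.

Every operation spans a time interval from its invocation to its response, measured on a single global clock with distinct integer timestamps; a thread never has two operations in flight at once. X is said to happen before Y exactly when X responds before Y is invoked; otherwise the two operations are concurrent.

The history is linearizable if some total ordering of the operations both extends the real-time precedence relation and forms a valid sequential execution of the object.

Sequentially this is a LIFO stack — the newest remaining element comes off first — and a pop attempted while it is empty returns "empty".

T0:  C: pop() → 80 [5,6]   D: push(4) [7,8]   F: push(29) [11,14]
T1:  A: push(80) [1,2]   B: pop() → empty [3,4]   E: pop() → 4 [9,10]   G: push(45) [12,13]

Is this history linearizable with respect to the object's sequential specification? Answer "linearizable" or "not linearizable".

not linearizable

events 1..3 are fine; event 4 — the response of B at time 4 — makes the prefix non-linearizable
the sole real-time-consistent order of 2 completed operations fails the LIFO stack replay
take A, B: step 2 already fails, because B pop() → empty cannot occur there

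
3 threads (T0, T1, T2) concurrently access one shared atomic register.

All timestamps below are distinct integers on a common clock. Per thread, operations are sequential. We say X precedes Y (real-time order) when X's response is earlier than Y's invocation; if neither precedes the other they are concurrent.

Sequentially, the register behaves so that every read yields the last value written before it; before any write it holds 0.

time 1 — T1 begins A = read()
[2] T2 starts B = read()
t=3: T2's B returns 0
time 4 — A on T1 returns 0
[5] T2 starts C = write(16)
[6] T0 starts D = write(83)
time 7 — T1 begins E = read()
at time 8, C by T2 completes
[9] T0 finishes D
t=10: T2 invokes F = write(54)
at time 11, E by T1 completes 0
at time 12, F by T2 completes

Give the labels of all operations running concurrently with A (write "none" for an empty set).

B

overlap test against A [1,4]: concurrent iff the interval meets 1..4
B [2,3]: concurrent
C [5,8]: after
D [6,9]: after
E [7,11]: after
F [10,12]: after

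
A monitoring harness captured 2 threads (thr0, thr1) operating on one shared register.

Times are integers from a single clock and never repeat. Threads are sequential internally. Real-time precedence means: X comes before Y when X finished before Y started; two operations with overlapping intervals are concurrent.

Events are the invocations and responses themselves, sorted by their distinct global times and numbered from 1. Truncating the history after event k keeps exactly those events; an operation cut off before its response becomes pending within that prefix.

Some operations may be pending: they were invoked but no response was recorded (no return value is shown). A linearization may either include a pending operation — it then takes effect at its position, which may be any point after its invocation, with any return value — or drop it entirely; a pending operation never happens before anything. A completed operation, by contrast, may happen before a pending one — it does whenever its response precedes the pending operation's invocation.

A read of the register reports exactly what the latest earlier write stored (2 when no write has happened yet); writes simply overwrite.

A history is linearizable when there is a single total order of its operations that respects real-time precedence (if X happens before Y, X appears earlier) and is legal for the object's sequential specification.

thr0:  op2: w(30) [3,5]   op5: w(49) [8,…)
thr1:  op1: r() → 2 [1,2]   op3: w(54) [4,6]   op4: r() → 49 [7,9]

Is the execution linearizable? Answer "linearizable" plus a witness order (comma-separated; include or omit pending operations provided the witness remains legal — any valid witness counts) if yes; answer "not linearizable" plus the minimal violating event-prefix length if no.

linearizable — witness: op1, op2, op3, op5, op4

1. op1 r() → 2, leaving value 2
2. op2 w(30), leaving value 30
3. op3 w(54), leaving value 54
4. op5 w(49) (pending, included), leaving value 49
5. op4 r() → 49, leaving value 49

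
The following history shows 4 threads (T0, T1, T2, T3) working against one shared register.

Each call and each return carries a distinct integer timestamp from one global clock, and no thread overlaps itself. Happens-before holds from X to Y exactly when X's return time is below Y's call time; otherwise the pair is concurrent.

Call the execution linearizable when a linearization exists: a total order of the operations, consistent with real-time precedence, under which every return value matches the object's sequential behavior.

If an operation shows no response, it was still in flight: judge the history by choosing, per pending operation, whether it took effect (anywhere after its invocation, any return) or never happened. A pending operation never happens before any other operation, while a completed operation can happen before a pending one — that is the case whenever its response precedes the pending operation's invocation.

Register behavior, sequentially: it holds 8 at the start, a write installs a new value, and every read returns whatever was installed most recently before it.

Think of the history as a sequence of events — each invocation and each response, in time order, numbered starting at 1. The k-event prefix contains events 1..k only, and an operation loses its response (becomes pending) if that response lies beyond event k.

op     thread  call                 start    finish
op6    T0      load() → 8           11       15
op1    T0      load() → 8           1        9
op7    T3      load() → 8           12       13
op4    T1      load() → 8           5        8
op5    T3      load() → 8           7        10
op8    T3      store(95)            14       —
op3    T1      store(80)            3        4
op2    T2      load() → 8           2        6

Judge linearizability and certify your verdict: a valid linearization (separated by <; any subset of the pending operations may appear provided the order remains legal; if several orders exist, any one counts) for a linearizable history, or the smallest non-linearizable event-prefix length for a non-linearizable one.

not linearizable — minimal violating prefix: 8 events

events 1..7 are fine; event 8 — the response of op4 at time 8 — makes the prefix non-linearizable
real-time-consistent orders of the 3 completed operations: 3 — all fail the register replay
include/drop combinations of the 2 pending operations (op1, op5) were all tried; none helps
for example op2, op3, op4 (pending dropped) fails at step 3: op4 load() → 8 is not legal there
for example op3, op2, op4 (pending dropped) fails at step 2: op2 load() → 8 is not legal there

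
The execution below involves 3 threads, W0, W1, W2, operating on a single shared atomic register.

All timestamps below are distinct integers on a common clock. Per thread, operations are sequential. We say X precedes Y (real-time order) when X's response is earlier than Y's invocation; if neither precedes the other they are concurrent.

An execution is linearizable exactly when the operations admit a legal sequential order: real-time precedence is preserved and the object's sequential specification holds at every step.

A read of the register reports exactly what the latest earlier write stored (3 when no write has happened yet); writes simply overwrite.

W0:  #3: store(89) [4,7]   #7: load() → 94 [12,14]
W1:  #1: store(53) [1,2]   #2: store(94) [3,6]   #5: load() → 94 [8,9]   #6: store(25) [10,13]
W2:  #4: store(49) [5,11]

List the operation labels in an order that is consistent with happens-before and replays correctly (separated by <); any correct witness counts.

#1 < #3 < #4 < #2 < #5 < #7 < #6

after step 1 (#1 store(53)): value 53
after step 2 (#3 store(89)): value 89
after step 3 (#4 store(49)): value 49
after step 4 (#2 store(94)): value 94
after step 5 (#5 load() → 94): value 94
after step 6 (#7 load() → 94): value 94
after step 7 (#6 store(25)): value 25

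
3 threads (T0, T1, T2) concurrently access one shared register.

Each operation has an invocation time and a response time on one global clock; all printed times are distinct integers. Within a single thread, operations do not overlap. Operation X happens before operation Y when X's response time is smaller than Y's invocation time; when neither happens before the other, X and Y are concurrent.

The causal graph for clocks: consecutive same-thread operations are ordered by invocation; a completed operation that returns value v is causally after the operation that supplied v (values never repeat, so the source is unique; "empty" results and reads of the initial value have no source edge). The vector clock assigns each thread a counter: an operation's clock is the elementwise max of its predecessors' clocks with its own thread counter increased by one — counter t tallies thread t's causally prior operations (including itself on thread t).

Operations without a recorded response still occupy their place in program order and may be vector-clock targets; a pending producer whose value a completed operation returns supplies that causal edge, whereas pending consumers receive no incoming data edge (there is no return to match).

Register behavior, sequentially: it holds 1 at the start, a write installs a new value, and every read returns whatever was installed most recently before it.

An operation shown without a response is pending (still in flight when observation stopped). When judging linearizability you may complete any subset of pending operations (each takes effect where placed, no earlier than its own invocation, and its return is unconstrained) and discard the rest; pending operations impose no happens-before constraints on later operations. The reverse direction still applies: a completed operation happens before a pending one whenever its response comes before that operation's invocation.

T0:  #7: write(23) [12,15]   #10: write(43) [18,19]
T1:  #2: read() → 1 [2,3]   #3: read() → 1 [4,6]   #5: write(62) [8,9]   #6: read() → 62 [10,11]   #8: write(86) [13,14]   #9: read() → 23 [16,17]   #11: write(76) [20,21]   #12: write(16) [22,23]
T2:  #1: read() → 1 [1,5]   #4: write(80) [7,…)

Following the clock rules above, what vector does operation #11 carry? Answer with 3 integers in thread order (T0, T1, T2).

root op #1, invoked 1: fresh clock plus T2's own tick → (0, 0, 1)
root op #2, invoked 2: fresh clock plus T1's own tick → (0, 1, 0)
root op #7, invoked 12: fresh clock plus T0's own tick → (1, 0, 0)
#4 (invocation 7): componentwise max over VC(#1)=(0, 0, 1), +1 at T2, giving (0, 0, 2)
#3 (invocation 4): componentwise max over VC(#2)=(0, 1, 0), +1 at T1, giving (0, 2, 0)
#10 (invocation 18): componentwise max over VC(#7)=(1, 0, 0), +1 at T0, giving (2, 0, 0)
#5 (invocation 8): componentwise max over VC(#3)=(0, 2, 0), +1 at T1, giving (0, 3, 0)
#6 (invocation 10): componentwise max over VC(#5)=(0, 3, 0), +1 at T1, giving (0, 4, 0)
#8 (invocation 13): componentwise max over VC(#6)=(0, 4, 0), +1 at T1, giving (0, 5, 0)
#9 (invocation 16): componentwise max over VC(#7)=(1, 0, 0), VC(#8)=(0, 5, 0), +1 at T1, giving (1, 6, 0)
#11 (invocation 20): componentwise max over VC(#9)=(1, 6, 0), +1 at T1, giving (1, 7, 0)
#12 (invocation 22): componentwise max over VC(#11)=(1, 7, 0), +1 at T1, giving (1, 8, 0)
target: VC(#11) = (1, 7, 0)

(1, 7, 0)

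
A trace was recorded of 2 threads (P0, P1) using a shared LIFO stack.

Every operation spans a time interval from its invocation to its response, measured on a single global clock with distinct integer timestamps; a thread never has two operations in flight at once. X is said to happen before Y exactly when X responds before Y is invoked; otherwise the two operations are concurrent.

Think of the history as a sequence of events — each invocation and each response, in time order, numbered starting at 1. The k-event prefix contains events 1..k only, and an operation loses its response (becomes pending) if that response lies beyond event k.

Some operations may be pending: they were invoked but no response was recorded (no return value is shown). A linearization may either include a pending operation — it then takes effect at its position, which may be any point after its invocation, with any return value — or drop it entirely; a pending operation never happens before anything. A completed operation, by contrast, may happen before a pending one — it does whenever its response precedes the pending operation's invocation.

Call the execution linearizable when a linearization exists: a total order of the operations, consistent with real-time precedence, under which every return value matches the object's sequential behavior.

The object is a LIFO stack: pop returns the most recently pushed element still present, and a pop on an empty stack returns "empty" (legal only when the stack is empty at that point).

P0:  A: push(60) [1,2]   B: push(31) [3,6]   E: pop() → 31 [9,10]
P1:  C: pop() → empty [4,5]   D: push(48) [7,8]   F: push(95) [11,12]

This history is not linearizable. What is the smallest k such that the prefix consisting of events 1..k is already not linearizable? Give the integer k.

5

events 1..4 are still linearizable — one witness is A:
step 1: A push(60) — stack <60>
event 5 — C's response, time 5 — after it, nothing linearizes
every completion of the 1 pending operation (B) was checked; none linearizes
take A, C (pending dropped): step 2 already fails, because C pop() → empty cannot occur there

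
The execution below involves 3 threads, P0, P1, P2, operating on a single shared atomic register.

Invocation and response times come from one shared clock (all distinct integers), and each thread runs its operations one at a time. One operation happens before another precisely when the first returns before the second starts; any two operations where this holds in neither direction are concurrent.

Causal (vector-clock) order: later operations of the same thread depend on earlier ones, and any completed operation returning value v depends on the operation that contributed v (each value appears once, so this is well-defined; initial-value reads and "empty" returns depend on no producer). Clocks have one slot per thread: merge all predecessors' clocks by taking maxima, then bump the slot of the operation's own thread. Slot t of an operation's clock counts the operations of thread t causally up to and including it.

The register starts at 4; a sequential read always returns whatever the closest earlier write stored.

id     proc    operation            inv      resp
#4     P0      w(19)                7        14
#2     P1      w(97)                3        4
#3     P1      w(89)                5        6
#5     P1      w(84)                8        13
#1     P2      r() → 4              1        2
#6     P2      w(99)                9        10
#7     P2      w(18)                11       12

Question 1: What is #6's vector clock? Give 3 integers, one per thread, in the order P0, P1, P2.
Answer: (0, 0, 2)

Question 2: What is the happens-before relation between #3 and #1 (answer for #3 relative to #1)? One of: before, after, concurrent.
Answer: after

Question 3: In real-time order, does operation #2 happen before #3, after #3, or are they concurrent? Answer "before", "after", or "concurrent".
Answer: before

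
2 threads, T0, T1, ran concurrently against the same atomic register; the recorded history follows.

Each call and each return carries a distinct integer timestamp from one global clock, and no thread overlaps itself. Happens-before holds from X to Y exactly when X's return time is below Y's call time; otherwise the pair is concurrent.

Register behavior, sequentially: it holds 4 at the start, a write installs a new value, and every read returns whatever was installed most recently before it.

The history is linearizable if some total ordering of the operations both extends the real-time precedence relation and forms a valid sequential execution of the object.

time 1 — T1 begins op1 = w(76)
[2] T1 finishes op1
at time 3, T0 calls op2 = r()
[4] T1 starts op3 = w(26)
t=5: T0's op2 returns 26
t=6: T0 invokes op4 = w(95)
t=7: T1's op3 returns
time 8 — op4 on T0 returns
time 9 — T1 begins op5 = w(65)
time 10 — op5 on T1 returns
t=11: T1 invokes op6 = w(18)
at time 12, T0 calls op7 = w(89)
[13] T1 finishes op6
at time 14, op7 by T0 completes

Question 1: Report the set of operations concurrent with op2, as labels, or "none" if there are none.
Answer: op3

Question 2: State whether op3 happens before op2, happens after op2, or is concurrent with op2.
Answer: concurrent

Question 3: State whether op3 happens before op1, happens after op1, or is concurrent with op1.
Answer: after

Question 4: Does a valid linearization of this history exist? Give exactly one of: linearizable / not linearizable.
a witness: op1, op3, op2, op4, op5, op6, op7
step 1: op1 w(76) — value 76
step 2: op3 w(26) — value 26
step 3: op2 r() → 26 — value 26
step 4: op4 w(95) — value 95
step 5: op5 w(65) — value 65
step 6: op6 w(18) — value 18
step 7: op7 w(89) — value 89

linearizable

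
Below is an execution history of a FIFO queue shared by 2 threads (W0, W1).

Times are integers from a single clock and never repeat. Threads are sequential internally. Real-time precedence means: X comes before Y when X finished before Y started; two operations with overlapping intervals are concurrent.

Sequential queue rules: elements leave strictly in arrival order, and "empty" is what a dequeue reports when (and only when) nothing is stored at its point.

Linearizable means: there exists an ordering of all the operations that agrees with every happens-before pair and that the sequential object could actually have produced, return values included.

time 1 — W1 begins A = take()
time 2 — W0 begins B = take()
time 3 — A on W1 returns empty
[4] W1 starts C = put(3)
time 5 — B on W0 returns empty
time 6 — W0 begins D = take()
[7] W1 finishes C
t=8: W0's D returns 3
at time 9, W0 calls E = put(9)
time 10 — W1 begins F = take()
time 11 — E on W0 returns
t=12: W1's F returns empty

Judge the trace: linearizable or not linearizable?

linearizable

witness order: A, B, C, D, F, E
after step 1 (A take() → empty): queue <>
after step 2 (B take() → empty): queue <>
after step 3 (C put(3)): queue <3>
after step 4 (D take() → 3): queue <>
after step 5 (F take() → empty): queue <>
after step 6 (E put(9)): queue <9>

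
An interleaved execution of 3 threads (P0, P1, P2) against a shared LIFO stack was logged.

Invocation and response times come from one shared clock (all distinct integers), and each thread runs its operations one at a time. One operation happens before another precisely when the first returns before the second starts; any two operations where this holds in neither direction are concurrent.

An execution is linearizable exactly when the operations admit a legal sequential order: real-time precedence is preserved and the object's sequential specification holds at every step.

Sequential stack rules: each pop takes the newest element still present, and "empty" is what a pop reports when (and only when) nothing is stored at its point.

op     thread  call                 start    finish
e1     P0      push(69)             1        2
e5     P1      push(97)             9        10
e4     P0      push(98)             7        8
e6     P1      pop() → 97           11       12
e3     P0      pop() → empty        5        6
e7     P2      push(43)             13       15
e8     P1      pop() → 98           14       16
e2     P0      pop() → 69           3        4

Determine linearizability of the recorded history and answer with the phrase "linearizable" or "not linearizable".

linearizable

witness order: e1, e2, e3, e4, e5, e6, e8, e7
1. e1 push(69), leaving stack <69>
2. e2 pop() → 69, leaving stack <>
3. e3 pop() → empty, leaving stack <>
4. e4 push(98), leaving stack <98>
5. e5 push(97), leaving stack <98,97>
6. e6 pop() → 97, leaving stack <98>
7. e8 pop() → 98, leaving stack <>
8. e7 push(43), leaving stack <43>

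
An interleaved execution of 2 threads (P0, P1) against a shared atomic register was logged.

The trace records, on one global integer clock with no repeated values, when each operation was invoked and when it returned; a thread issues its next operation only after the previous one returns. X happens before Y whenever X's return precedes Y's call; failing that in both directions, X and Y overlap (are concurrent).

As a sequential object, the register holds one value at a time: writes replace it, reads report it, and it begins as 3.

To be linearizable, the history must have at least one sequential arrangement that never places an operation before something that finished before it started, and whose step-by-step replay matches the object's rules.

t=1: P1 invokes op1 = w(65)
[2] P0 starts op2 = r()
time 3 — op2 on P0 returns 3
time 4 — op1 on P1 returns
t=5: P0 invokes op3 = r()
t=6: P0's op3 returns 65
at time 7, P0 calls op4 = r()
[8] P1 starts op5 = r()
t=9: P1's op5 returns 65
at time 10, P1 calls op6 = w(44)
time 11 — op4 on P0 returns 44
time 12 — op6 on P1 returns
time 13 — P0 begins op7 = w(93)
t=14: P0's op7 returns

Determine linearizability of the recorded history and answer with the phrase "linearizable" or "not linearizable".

linearizable

witness order: op2, op1, op3, op5, op6, op4, op7
1. op2 r() → 3, leaving value 3
2. op1 w(65), leaving value 65
3. op3 r() → 65, leaving value 65
4. op5 r() → 65, leaving value 65
5. op6 w(44), leaving value 44
6. op4 r() → 44, leaving value 44
7. op7 w(93), leaving value 93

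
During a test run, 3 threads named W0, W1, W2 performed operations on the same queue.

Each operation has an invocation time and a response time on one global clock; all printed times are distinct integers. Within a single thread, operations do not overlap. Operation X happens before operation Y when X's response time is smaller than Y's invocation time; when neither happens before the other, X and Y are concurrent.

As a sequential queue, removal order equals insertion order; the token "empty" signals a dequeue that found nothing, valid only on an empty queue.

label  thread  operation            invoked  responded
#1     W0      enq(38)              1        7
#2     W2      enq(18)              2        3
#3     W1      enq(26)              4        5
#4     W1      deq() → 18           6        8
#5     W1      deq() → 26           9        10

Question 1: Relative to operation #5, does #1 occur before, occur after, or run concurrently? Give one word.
Answer: before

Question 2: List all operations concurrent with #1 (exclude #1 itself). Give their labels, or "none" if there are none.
Answer: #2, #3, #4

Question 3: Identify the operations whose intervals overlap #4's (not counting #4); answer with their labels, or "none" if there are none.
Answer: #1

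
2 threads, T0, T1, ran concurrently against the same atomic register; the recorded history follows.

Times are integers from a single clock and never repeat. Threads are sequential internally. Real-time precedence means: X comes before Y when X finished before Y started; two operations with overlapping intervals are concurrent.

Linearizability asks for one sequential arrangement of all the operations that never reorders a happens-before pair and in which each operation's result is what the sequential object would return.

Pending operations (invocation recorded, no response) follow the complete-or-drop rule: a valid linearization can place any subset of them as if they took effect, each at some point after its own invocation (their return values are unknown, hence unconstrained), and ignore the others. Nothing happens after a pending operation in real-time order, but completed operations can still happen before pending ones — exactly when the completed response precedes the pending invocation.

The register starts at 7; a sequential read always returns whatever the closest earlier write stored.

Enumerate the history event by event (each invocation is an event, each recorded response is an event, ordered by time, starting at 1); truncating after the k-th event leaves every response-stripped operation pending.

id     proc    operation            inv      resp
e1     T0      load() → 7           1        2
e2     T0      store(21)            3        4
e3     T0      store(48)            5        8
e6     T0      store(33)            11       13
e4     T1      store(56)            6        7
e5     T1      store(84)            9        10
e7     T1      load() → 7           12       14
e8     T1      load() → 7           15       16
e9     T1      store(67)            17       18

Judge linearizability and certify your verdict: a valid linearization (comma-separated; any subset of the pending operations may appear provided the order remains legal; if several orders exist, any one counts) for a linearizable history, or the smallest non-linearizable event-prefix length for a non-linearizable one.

cut after 13 events: linearizable; cut after 14 events (e7 responds, time 14): not linearizable
no legal order exists: 4 real-time-consistent candidates over 7 completed atomic register operations, all rejected
for example e1, e2, e3, e4, e5, e6, e7 fails at step 7: e7 load() → 7 is not legal there
for example e1, e2, e3, e4, e5, e7, e6 fails at step 6: e7 load() → 7 is not legal there

not linearizable — minimal violating prefix: 14 events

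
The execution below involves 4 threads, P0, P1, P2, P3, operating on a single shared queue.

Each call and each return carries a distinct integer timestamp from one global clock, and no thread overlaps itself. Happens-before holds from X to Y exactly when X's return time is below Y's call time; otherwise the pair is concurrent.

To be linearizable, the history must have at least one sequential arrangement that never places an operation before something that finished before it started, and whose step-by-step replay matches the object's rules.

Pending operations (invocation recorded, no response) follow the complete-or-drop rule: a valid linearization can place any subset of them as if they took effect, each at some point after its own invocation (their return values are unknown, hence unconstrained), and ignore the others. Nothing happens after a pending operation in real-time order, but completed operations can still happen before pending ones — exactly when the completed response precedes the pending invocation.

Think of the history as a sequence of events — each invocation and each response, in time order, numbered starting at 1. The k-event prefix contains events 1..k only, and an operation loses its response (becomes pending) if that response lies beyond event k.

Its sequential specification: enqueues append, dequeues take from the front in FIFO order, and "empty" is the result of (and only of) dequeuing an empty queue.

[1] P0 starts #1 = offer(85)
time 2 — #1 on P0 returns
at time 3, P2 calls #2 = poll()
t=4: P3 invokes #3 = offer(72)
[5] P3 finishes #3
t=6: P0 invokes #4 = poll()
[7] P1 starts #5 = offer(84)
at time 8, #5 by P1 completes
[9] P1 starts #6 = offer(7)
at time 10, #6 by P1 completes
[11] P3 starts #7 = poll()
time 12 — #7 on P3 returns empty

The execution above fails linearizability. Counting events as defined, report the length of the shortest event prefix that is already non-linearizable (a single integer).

12

one valid order for events 1..11 is #1, #2, #3, #4, #5, #6:
after step 1 (#1 offer(85)): queue <85>
after step 2 (#2 poll() (pending, included)): queue <>
after step 3 (#3 offer(72)): queue <72>
after step 4 (#4 poll() (pending, included)): queue <>
after step 5 (#5 offer(84)): queue <84>
after step 6 (#6 offer(7)): queue <84,7>
include event 12 — #7 responding at 12 — and every candidate order breaks
including or dropping the 2 pending operations (#2, #4) in any combination fails
one such order, #1, #3, #5, #6, #7 (pending dropped), breaks at step 5 where #7 poll() → empty is illegal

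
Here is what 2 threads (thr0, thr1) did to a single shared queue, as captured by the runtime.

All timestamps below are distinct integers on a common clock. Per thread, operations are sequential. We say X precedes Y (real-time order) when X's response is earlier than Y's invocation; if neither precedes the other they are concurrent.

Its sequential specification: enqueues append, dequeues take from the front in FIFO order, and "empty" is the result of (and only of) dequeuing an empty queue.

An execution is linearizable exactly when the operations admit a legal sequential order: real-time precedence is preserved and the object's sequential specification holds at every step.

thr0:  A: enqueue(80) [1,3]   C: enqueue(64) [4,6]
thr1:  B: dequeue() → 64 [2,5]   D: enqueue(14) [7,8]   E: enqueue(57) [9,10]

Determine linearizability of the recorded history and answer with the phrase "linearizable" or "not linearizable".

cut after 4 events: linearizable; cut after 5 events (B responds, time 5): not linearizable
2 orders of the 2 completed queue ops respect real time; none is legal
include/drop combinations of the 1 pending operation (C) were all tried; none helps
take A, B (pending dropped): step 2 already fails, because B dequeue() → 64 cannot occur there
take B, A (pending dropped): step 1 already fails, because B dequeue() → 64 cannot occur there

not linearizable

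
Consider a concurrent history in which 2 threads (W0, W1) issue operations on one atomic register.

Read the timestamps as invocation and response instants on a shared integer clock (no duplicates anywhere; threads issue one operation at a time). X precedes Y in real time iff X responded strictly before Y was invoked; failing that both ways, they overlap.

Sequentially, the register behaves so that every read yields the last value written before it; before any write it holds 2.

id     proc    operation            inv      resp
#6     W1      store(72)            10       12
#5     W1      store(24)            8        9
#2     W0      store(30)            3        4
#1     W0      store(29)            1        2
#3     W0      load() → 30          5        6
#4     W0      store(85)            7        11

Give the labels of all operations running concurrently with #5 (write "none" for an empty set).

#4

#5 spans [8,9]; an op avoiding the whole window 8..9 is ordered, any other is concurrent
#1 [1,2]: before
#2 [3,4]: before
#3 [5,6]: before
#4 [7,11]: concurrent
#6 [10,12]: after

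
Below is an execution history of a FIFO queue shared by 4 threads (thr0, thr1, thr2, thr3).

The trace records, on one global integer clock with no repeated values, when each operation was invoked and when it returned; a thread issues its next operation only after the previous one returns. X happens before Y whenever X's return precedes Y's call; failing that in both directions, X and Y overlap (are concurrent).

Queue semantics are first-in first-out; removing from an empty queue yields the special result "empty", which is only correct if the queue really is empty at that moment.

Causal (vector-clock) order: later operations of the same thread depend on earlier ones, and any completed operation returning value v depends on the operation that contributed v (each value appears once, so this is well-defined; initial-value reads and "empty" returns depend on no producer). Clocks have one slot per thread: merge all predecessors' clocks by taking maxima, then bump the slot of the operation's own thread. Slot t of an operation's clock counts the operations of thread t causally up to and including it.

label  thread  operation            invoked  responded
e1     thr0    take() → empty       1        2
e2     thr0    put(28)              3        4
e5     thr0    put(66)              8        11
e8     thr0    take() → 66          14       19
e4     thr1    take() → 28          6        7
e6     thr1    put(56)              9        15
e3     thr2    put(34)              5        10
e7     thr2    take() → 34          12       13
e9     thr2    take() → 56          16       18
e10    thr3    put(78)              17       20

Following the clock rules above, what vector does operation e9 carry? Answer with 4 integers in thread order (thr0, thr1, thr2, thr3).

(2, 2, 3, 0)

no predecessors for e10 (invoked 17): thr3 increments from zero → (0, 0, 0, 1)
no predecessors for e3 (invoked 5): thr2 increments from zero → (0, 0, 1, 0)
no predecessors for e1 (invoked 1): thr0 increments from zero → (1, 0, 0, 0)
e7 (invocation 12): componentwise max over VC(e3)=(0, 0, 1, 0), +1 at thr2, giving (0, 0, 2, 0)
e2 (invocation 3): componentwise max over VC(e1)=(1, 0, 0, 0), +1 at thr0, giving (2, 0, 0, 0)
e4 (invocation 6): componentwise max over VC(e2)=(2, 0, 0, 0), +1 at thr1, giving (2, 1, 0, 0)
e5 (invocation 8): componentwise max over VC(e2)=(2, 0, 0, 0), +1 at thr0, giving (3, 0, 0, 0)
e6 (invocation 9): componentwise max over VC(e4)=(2, 1, 0, 0), +1 at thr1, giving (2, 2, 0, 0)
e8 (invocation 14): componentwise max over VC(e5)=(3, 0, 0, 0), +1 at thr0, giving (4, 0, 0, 0)
e9 (invocation 16): componentwise max over VC(e6)=(2, 2, 0, 0), VC(e7)=(0, 0, 2, 0), +1 at thr2, giving (2, 2, 3, 0)
target: VC(e9) = (2, 2, 3, 0)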